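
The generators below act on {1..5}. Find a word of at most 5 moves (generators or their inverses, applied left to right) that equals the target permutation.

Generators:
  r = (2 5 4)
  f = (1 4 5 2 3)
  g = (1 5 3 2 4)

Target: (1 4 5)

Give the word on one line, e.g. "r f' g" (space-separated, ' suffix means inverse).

  after f: (1 4 5 2 3)
  after r: (1 2 3)
  after r: (1 5 4 2 3)
  after f': (1 4 5)

f r r f'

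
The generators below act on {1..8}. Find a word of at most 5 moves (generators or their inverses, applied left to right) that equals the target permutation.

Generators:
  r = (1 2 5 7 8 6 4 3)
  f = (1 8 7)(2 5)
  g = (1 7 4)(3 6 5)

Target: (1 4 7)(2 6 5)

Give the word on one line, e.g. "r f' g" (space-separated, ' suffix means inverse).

g f g' f

  after g: (1 7 4)(3 6 5)
  after f: (2 5 3 6)(4 8 7)
  after g': (1 4 8)(2 6)
  after f: (1 4 7)(2 6 5)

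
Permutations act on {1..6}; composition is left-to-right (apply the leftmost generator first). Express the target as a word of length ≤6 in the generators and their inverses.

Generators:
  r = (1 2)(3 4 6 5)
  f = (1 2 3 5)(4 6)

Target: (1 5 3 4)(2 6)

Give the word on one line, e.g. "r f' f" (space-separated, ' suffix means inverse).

  after r': (1 2)(3 5 6 4)
  after f': (2 5 4)
  after r: (1 2 3 4)(5 6)
  after f: (1 3 6)(2 5 4)
  after r': (1 5 3 4)(2 6)

r' f' r f r'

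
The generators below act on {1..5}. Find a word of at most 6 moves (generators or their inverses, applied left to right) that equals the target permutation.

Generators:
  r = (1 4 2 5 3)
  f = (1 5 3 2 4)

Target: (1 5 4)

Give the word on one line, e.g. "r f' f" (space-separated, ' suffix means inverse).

f r' f' f'

  after f: (1 5 3 2 4)
  after r': (1 2)(3 4)
  after f': (1 3 2 4 5)
  after f': (1 5 4)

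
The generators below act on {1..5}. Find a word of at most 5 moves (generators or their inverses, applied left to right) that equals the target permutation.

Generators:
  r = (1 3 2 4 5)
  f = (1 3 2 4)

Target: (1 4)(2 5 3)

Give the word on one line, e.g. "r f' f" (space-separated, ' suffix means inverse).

  after r': (1 5 4 2 3)
  after f': (1 5 2)(3 4)
  after r': (1 4)(2 5 3)

r' f' r'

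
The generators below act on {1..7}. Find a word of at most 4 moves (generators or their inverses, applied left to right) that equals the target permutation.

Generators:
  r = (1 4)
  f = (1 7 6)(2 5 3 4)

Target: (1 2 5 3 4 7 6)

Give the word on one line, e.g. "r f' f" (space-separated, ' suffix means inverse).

  after r': (1 4)
  after f: (1 2 5 3 4 7 6)

r' f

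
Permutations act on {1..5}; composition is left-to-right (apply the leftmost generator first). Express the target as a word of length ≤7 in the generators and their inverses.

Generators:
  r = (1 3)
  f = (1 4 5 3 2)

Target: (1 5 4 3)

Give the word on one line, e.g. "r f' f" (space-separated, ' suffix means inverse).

f r' f r' r'

  after f: (1 4 5 3 2)
  after r': (1 4 5)(2 3)
  after f: (1 5 4 3)
  after r': (1 5 4)
  after r': (1 5 4 3)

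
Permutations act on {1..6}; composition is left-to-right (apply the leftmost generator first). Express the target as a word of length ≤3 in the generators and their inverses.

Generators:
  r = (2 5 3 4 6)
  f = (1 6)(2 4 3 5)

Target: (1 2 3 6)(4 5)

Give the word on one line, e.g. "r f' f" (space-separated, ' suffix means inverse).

  after f': (1 6)(2 5 3 4)
  after r: (1 2 3 6)(4 5)

f' r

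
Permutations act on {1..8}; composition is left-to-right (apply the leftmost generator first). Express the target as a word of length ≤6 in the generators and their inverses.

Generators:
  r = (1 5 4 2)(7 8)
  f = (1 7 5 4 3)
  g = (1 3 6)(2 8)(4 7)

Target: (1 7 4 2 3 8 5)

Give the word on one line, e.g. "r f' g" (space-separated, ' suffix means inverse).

  after f: (1 7 5 4 3)
  after f: (1 5 3 7 4)
  after r': (2 4)(3 8 7 5)
  after f: (1 7 4 2 3 8 5)

f f r' f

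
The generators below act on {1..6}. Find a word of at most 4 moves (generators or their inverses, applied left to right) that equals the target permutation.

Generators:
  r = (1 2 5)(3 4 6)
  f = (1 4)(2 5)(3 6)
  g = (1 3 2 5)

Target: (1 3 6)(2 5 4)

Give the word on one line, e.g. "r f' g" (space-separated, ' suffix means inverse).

r g r g

  after r: (1 2 5)(3 4 6)
  after g: (1 5 3 4 6 2)
  after r: (3 6 5 4)
  after g: (1 3 6)(2 5 4)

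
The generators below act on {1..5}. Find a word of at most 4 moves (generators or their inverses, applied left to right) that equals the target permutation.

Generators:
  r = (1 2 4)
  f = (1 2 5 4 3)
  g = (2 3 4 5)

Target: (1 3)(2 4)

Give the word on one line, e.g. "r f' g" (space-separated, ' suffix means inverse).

g' r' g'

  after g': (2 5 4 3)
  after r': (1 4 3)(2 5)
  after g': (1 3)(2 4)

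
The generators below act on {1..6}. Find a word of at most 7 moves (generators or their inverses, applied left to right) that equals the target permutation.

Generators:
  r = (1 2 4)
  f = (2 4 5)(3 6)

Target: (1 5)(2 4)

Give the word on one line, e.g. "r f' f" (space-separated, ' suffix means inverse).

f' r' f r' r'

  after f': (2 5 4)(3 6)
  after r': (1 4)(2 5)(3 6)
  after f: (1 5 4)
  after r': (1 5 2)
  after r': (1 5)(2 4)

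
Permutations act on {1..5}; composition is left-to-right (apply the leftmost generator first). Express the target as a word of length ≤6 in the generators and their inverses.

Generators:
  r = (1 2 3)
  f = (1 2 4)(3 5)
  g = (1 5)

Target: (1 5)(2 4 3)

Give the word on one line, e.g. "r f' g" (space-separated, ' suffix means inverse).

  after r': (1 3 2)
  after f: (1 5 3 4)
  after g': (3 4 5)
  after r': (1 3 4 5 2)
  after f': (1 5)(2 4 3)

r' f g' r' f'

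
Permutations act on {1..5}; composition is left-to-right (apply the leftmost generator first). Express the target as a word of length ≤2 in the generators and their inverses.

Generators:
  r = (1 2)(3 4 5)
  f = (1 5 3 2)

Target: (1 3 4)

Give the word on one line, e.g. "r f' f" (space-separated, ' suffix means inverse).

r f'

  after r: (1 2)(3 4 5)
  after f': (1 3 4)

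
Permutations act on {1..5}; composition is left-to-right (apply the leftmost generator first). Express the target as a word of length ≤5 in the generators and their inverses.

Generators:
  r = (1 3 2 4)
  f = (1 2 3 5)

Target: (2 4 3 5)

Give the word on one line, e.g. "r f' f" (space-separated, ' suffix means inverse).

  after f': (1 5 3 2)
  after r': (1 5)(2 4)
  after f: (2 4 3 5)

f' r' f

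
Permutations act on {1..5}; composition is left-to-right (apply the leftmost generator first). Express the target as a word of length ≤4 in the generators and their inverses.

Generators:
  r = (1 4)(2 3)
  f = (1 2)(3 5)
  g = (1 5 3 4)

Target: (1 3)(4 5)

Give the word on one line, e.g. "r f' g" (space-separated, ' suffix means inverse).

  after g: (1 5 3 4)
  after g: (1 3)(4 5)

g g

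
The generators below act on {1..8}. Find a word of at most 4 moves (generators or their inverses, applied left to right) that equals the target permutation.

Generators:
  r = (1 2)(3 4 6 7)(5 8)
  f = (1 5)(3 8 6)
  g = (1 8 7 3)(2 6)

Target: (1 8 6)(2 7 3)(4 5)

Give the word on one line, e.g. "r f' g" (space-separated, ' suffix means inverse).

  after r': (1 2)(3 7 6 4)(5 8)
  after f: (1 2 5 6 4 8)(3 7)
  after r': (2 8)(3 6)(4 5)
  after g: (1 8 6)(2 7 3)(4 5)

r' f r' g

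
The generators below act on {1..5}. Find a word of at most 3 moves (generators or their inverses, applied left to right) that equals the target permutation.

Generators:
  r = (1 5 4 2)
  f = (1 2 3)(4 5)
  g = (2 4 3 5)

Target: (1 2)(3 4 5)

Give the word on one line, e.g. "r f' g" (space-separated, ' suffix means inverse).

r' f' r'

  after r': (1 2 4 5)
  after f': (2 5 3)
  after r': (1 2)(3 4 5)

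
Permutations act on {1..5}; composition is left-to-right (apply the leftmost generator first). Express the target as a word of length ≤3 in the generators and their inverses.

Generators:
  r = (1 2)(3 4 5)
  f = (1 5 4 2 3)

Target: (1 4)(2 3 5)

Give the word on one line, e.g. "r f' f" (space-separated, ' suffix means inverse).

r f'

  after r: (1 2)(3 4 5)
  after f': (1 4)(2 3 5)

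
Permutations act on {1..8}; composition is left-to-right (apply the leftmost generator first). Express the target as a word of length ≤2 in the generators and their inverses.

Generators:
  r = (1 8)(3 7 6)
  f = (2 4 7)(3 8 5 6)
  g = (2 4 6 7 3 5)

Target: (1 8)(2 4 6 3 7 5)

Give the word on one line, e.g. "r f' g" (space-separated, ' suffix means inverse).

r' g

  after r': (1 8)(3 6 7)
  after g: (1 8)(2 4 6 3 7 5)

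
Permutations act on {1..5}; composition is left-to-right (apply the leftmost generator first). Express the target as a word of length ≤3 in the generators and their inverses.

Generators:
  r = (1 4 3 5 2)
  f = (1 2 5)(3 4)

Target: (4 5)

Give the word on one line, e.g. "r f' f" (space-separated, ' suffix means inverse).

f r

  after f: (1 2 5)(3 4)
  after r: (4 5)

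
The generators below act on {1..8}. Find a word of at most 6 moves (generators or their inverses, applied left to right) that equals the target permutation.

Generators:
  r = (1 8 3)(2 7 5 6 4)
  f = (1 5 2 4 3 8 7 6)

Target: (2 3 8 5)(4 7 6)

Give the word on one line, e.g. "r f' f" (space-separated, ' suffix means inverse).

f' f' r f'

  after f': (1 6 7 8 3 4 2 5)
  after f': (1 7 3 2)(4 5 6 8)
  after r: (1 5 4 6 3 7)(2 8)
  after f': (2 3 8 5)(4 7 6)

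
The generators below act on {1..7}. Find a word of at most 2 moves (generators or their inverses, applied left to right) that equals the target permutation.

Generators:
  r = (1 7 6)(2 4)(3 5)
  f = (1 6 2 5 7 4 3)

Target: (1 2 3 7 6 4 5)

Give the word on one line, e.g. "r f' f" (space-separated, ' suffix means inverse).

r' f

  after r': (1 6 7)(2 4)(3 5)
  after f: (1 2 3 7 6 4 5)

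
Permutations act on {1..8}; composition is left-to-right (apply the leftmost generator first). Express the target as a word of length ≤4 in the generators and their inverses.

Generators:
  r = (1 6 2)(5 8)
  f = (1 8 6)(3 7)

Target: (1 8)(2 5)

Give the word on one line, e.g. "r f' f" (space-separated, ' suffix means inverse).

r' f' r' f'

  after r': (1 2 6)(5 8)
  after f': (1 2 8 5)(3 7)
  after r': (1 6)(2 5)(3 7)
  after f': (1 8)(2 5)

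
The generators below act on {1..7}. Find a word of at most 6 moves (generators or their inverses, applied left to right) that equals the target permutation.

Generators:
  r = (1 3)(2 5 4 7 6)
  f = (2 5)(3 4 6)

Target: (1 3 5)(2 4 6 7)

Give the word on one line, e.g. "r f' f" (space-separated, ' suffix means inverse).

  after r': (1 3)(2 6 7 4 5)
  after r': (2 7 5 6 4)
  after f': (2 7)(3 6)(4 5)
  after f': (2 7 5 3 4)
  after r': (1 3 5)(2 4 6 7)

r' r' f' f' r'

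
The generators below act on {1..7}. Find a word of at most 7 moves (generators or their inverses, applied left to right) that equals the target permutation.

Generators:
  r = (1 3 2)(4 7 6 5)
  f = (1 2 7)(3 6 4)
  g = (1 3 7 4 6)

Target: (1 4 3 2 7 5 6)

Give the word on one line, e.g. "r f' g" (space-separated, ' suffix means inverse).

r' r' g' g' g'

  after r': (1 2 3)(4 5 6 7)
  after r': (1 3 2)(4 6)(5 7)
  after g': (2 6 7 5 3)
  after g': (1 6 3 2 4 7 5)
  after g': (1 4 3 2 7 5 6)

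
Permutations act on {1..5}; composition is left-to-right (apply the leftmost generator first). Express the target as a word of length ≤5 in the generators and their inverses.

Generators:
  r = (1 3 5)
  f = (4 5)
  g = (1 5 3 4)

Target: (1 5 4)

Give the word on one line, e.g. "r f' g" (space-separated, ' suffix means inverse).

g' r r f

  after g': (1 4 3 5)
  after r: (1 4 5 3)
  after r: (1 4)
  after f: (1 5 4)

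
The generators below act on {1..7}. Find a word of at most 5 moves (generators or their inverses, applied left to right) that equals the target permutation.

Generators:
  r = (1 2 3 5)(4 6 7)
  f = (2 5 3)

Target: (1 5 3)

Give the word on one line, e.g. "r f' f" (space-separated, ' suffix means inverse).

  after r': (1 5 3 2)(4 7 6)
  after f: (1 3 5 2)(4 7 6)
  after r: (1 5 3)

r' f r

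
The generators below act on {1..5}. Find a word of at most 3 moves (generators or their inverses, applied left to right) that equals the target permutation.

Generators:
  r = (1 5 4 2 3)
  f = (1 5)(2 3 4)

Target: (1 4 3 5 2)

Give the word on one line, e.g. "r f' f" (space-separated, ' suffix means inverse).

  after r': (1 3 2 4 5)
  after r': (1 2 5 3 4)
  after r': (1 4 3 5 2)

r' r' r'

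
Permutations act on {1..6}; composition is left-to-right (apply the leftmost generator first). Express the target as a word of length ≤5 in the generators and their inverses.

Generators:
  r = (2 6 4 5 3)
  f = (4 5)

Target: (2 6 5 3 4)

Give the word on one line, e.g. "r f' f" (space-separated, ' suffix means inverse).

  after f: (4 5)
  after r': (2 3 5 6)
  after r': (2 5)(3 4 6)
  after f: (2 4 6 3 5)
  after r': (2 6 5 3 4)

f r' r' f r'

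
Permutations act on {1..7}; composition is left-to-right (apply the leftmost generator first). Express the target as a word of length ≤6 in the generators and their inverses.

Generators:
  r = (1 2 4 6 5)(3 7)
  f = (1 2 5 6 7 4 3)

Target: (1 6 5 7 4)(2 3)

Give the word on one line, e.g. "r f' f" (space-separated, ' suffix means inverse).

f' f' r' f f

  after f': (1 3 4 7 6 5 2)
  after f': (1 4 6 2 3 7 5)
  after r': (1 2 7 6)
  after f: (1 5 6 2 4 3)
  after f: (1 6 5 7 4)(2 3)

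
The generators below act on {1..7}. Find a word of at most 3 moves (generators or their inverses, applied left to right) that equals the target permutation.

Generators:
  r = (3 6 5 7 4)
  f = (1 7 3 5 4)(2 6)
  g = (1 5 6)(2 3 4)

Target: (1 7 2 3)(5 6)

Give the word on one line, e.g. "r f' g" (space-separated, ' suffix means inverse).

f' g' f'

  after f': (1 4 5 3 7)(2 6)
  after g': (1 3 7 6 4)(2 5)
  after f': (1 7 2 3)(5 6)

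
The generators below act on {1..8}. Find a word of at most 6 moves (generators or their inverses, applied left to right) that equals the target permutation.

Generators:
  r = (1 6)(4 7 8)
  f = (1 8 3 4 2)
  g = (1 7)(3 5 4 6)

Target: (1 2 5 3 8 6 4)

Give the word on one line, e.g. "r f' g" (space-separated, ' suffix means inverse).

  after r': (1 6)(4 8 7)
  after r': (4 7 8)
  after f': (1 2 4 7)(3 8)
  after g': (1 2 5 3 8 6 4)

r' r' f' g'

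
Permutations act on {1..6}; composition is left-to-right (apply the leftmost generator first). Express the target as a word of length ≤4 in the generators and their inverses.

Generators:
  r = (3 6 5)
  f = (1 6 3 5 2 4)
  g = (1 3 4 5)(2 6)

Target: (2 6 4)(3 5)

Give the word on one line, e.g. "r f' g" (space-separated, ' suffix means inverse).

  after f': (1 4 2 5 3 6)
  after g: (1 5 4 6 3 2)
  after g: (2 3 6 4)
  after r: (2 6 4)(3 5)

f' g g r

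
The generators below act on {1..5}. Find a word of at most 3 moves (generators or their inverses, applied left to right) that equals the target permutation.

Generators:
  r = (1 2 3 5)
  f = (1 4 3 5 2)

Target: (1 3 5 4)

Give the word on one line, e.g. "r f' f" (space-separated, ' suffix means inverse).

  after r': (1 5 3 2)
  after f': (1 3 5 4)

r' f'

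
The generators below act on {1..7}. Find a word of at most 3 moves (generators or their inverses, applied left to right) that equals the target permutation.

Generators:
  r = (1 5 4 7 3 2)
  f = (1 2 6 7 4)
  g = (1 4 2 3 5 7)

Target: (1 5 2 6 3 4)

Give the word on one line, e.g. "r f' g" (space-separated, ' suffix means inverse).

f' r' f

  after f': (1 4 7 6 2)
  after r': (1 5)(3 7 6)
  after f: (1 5 2 6 3 4)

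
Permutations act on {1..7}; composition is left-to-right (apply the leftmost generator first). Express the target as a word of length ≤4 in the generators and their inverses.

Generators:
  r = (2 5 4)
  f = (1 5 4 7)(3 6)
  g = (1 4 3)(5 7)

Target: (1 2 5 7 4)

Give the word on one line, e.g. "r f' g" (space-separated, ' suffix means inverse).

  after f': (1 7 4 5)(3 6)
  after f': (1 4)(5 7)
  after r': (1 5 7 2 4)
  after r': (1 2 5 7 4)

f' f' r' r'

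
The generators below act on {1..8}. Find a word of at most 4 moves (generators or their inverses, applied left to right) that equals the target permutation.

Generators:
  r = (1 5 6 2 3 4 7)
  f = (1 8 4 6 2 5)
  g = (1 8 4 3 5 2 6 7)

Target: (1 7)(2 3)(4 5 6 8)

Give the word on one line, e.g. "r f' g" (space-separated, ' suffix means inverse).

  after f': (1 5 2 6 4 8)
  after r': (2 5 6 3)(4 8 7)
  after g': (1 7 8 6 4)(2 3 5)
  after f': (1 7)(2 3)(4 5 6 8)

f' r' g' f'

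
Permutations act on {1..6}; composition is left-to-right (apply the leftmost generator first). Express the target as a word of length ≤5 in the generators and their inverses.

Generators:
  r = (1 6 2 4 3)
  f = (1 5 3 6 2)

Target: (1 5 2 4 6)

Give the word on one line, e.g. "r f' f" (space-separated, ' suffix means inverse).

f r' r'

  after f: (1 5 3 6 2)
  after r': (1 5 4 2 3)
  after r': (1 5 2 4 6)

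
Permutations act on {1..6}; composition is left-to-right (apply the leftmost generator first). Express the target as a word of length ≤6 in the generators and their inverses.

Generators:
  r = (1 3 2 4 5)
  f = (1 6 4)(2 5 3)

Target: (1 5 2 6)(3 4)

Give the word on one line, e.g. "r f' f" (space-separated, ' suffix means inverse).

f' f' r' f' r'

  after f': (1 4 6)(2 3 5)
  after f': (1 6 4)(2 5 3)
  after r': (1 6 2 4 5)
  after f': (2 6 3 5 4)
  after r': (1 5 2 6)(3 4)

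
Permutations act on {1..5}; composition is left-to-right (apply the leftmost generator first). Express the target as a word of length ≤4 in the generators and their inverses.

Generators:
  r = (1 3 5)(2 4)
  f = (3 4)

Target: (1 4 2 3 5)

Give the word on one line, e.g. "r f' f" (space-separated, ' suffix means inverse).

  after r: (1 3 5)(2 4)
  after f: (1 4 2 3 5)

r f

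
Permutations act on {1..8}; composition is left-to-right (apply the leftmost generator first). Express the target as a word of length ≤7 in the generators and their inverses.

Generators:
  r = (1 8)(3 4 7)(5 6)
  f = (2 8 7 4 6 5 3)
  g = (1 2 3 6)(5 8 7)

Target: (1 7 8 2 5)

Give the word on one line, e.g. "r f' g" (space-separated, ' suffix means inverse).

f' g' f' g r

  after f': (2 3 5 6 4 7 8)
  after g': (1 6 4 8)(3 7 5)
  after f': (1 4 2 3 8)(6 7)
  after g: (1 4 3 7)(2 6 5 8)
  after r: (1 7 8 2 5)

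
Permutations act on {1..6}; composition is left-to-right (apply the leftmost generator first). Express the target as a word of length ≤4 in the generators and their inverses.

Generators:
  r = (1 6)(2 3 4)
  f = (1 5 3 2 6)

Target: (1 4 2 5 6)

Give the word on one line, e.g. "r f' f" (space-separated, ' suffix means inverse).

  after r: (1 6)(2 3 4)
  after f': (1 2 5)(3 4)
  after r': (1 4 2 5 6)

r f' r'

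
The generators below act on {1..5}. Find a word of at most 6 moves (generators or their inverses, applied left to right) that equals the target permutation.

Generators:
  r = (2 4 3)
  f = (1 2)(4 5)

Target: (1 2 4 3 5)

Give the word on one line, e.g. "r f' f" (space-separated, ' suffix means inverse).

f' r' f r

  after f': (1 2)(4 5)
  after r': (1 3 4 5 2)
  after f: (1 3 5)
  after r: (1 2 4 3 5)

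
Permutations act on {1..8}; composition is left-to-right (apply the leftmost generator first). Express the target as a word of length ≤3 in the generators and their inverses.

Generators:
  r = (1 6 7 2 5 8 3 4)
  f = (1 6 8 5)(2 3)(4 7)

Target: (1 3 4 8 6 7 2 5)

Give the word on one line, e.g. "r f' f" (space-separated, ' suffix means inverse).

f' r' f

  after f': (1 5 8 6)(2 3)(4 7)
  after r': (1 2 8)(3 7)(4 6)
  after f: (1 3 4 8 6 7 2 5)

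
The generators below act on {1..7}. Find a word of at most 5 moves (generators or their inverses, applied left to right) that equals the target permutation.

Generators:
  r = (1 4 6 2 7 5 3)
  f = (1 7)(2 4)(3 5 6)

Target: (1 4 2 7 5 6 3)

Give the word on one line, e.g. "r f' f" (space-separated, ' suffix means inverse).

r f' r f' r

  after r: (1 4 6 2 7 5 3)
  after f': (1 2)(3 7)(4 5 6)
  after r: (1 7)(2 4 3 5)
  after f': (4 6 5)
  after r: (1 4 2 7 5 6 3)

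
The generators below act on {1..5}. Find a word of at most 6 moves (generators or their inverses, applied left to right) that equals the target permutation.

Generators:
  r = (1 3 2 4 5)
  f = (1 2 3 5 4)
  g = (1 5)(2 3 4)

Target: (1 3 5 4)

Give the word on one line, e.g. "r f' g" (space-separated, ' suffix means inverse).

  after f: (1 2 3 5 4)
  after f: (1 3 4 2 5)
  after g': (1 2)
  after f: (1 3 5 4)

f f g' f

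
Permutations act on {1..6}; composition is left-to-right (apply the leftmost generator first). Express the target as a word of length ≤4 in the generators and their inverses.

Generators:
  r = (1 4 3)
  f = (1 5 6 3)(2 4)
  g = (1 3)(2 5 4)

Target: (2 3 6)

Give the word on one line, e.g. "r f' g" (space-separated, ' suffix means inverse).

  after f: (1 5 6 3)(2 4)
  after r: (1 5 6)(2 3 4)
  after r: (1 5 6 4 2)
  after f': (2 3 6)

f r r f'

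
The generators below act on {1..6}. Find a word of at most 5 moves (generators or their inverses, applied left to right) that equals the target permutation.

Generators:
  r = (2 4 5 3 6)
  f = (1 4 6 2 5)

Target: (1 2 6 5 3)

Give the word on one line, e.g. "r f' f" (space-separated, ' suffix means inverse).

  after r': (2 6 3 5 4)
  after f: (1 4 5 6 3)
  after r': (1 2 6 5 3)

r' f r'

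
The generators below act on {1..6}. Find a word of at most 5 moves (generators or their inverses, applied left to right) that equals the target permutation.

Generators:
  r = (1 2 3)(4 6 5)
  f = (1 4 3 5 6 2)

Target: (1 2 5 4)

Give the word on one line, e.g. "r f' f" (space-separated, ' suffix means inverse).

r' f f f

  after r': (1 3 2)(4 5 6)
  after f: (1 5 2 4 6 3)
  after f: (1 6 5)(2 3 4)
  after f: (1 2 5 4)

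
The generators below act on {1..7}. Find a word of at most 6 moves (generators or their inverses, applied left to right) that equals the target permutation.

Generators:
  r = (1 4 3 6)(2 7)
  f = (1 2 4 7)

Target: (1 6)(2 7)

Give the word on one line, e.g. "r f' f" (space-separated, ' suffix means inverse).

  after r: (1 4 3 6)(2 7)
  after f': (1 2 4 3 6 7)
  after f': (3 6 4)
  after r': (1 6)(2 7)

r f' f' r'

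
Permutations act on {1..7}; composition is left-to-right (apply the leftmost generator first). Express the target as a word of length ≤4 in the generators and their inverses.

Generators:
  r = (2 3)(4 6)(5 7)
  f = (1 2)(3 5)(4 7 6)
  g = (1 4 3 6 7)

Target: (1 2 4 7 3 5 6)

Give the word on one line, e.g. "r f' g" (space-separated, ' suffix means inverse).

f' g

  after f': (1 2)(3 5)(4 6 7)
  after g: (1 2 4 7 3 5 6)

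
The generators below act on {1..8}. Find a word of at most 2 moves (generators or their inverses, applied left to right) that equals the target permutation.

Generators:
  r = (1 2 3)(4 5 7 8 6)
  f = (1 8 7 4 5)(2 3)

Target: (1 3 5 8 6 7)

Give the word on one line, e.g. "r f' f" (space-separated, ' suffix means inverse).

r f'

  after r: (1 2 3)(4 5 7 8 6)
  after f': (1 3 5 8 6 7)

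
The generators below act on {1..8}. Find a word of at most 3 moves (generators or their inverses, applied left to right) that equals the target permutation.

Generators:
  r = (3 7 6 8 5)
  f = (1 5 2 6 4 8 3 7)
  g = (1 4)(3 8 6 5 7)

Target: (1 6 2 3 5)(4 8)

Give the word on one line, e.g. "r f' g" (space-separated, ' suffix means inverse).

  after f': (1 7 3 8 4 6 2 5)
  after r: (1 6 2 3 5)(4 8)

f' r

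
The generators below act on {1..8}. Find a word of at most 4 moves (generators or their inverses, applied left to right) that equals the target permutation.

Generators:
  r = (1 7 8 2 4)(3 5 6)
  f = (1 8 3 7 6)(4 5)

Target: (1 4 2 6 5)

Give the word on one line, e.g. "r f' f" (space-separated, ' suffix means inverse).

  after r': (1 4 2 8 7)(3 6 5)
  after f': (1 5 8 3 7 6 4 2)
  after f': (1 4 2 6 5)

r' f' f'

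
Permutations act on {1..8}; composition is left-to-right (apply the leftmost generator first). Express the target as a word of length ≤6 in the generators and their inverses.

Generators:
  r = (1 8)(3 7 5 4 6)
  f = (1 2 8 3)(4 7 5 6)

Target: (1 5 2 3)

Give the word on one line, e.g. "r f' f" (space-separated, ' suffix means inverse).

r' r' f' r f

  after r': (1 8)(3 6 4 5 7)
  after r': (3 4 7 6 5)
  after f': (1 3 6 7 5 8 2)
  after r: (1 7 4 6 5)(2 8)
  after f: (1 5 2 3)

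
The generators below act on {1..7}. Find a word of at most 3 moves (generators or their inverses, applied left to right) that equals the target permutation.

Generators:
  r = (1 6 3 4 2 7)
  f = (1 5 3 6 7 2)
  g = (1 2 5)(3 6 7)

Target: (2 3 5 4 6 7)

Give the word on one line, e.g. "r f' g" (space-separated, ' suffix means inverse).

g' r' g

  after g': (1 5 2)(3 7 6)
  after r': (1 5 4 3 2 7)
  after g: (2 3 5 4 6 7)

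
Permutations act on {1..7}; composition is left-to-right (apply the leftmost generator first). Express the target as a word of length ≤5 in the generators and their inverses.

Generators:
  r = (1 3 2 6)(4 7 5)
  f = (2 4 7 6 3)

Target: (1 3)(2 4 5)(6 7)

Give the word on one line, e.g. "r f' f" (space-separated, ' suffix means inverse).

f r' r' f'

  after f: (2 4 7 6 3)
  after r': (1 6)(2 5 7)
  after r': (1 2 7 3)(4 5)
  after f': (1 3)(2 4 5)(6 7)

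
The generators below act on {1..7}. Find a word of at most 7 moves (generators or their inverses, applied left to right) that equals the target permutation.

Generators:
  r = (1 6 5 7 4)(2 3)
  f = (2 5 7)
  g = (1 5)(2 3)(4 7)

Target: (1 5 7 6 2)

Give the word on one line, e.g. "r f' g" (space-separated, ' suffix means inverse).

f f r' g' f'

  after f: (2 5 7)
  after f: (2 7 5)
  after r': (1 4 7 6)(2 5 3)
  after g': (1 7 6 5 2)
  after f': (1 5 7 6 2)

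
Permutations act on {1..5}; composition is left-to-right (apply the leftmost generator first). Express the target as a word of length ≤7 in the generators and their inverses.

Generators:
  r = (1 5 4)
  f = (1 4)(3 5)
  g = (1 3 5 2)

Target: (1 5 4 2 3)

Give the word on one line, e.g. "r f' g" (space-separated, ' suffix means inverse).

  after g': (1 2 5 3)
  after r: (1 2 4)(3 5)
  after r: (1 2)(3 4 5)
  after g: (2 3 4)
  after r: (1 5 4 2 3)

g' r r g r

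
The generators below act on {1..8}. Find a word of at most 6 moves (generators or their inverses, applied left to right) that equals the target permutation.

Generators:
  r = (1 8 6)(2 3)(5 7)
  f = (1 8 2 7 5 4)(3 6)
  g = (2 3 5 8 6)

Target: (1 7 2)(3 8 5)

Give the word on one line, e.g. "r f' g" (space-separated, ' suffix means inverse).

r' g' g' r g'

  after r': (1 6 8)(2 3)(5 7)
  after g': (1 8)(3 6 5 7)
  after g': (1 5 7 2 6 3 8)
  after r: (1 7 3 6 2)
  after g': (1 7 2)(3 8 5)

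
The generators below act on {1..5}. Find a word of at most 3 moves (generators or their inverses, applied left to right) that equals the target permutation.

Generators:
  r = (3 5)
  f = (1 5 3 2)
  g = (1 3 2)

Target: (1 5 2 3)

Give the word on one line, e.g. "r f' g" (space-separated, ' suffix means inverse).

  after f: (1 5 3 2)
  after f: (1 3)(2 5)
  after r': (1 5 2 3)

f f r'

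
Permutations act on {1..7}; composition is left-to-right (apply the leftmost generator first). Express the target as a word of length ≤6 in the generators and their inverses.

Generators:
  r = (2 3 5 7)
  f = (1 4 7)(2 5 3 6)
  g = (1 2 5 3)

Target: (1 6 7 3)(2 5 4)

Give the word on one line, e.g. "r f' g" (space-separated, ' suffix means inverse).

  after f': (1 7 4)(2 6 3 5)
  after r': (1 5 7 4)(2 6)
  after g': (1 2 6)(3 5 7 4)
  after f': (1 6 7)(2 3)(4 5)
  after g': (1 6 7 3)(2 5 4)

f' r' g' f' g'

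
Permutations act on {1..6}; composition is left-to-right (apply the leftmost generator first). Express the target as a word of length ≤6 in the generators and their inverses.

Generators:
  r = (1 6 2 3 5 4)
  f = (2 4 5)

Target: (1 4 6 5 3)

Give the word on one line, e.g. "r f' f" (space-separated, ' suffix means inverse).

  after r: (1 6 2 3 5 4)
  after f': (1 6 5 2 3 4)
  after r: (1 2 5 3)(4 6)
  after f: (1 4 6 5 3)

r f' r f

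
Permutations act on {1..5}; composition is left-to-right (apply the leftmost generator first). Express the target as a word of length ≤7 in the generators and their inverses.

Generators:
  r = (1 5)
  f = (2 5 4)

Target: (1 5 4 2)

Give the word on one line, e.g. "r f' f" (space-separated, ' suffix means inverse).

  after f': (2 4 5)
  after r': (1 5 2 4)
  after r': (2 4 5)
  after f': (2 5 4)
  after r: (1 5 4 2)

f' r' r' f' r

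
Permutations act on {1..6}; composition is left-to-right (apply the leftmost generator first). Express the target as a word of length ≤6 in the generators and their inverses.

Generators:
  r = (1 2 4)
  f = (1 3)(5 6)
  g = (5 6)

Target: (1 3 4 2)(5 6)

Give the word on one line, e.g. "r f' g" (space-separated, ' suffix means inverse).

g' f' r g' r

  after g': (5 6)
  after f': (1 3)
  after r: (1 3 2 4)
  after g': (1 3 2 4)(5 6)
  after r: (1 3 4 2)(5 6)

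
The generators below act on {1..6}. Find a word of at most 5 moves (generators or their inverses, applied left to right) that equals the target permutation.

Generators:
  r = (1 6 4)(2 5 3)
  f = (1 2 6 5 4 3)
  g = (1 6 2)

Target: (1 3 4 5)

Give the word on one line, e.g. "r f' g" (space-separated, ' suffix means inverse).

f' g g

  after f': (1 3 4 5 6 2)
  after g: (1 3 4 5 2 6)
  after g: (1 3 4 5)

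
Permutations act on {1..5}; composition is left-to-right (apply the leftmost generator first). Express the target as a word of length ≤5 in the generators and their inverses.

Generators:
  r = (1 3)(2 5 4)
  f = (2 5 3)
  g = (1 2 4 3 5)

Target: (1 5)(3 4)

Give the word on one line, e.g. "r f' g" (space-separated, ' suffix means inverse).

r' r' g f' g

  after r': (1 3)(2 4 5)
  after r': (2 5 4)
  after g: (1 2)(3 5)
  after f': (1 3 2)
  after g: (1 5)(3 4)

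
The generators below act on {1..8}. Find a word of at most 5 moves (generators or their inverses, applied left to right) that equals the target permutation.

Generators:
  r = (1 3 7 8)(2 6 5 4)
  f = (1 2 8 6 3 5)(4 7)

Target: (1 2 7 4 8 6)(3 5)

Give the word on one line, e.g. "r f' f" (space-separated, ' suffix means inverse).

f r f r' f

  after f: (1 2 8 6 3 5)(4 7)
  after r: (1 6 7 2)(3 4 8 5)
  after f: (1 3 7 8)(4 6)
  after r': (2 4)(5 6)
  after f: (1 2 7 4 8 6)(3 5)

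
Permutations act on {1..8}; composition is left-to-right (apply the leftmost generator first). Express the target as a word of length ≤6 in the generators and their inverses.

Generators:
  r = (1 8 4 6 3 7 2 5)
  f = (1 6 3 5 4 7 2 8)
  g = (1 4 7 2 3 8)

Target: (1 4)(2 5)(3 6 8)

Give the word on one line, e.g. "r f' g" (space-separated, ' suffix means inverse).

g' r' g' r

  after g': (1 8 3 2 7 4)
  after r': (2 3 7 8 6 4 5)
  after g': (1 8 6)(3 4 5 7)
  after r: (1 4)(2 5)(3 6 8)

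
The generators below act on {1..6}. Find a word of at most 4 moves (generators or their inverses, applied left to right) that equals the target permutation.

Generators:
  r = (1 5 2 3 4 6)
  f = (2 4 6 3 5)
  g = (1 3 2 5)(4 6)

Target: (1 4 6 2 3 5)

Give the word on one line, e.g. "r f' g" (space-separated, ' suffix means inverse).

  after r': (1 6 4 3 2 5)
  after f': (1 4 6 2 3 5)

r' f'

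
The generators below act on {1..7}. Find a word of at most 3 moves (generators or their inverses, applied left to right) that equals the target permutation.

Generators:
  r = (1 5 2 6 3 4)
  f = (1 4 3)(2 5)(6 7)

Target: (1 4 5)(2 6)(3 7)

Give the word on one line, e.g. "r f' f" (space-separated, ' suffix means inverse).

r' f r

  after r': (1 4 3 6 2 5)
  after f: (1 3 7 6 5 4)
  after r: (1 4 5)(2 6)(3 7)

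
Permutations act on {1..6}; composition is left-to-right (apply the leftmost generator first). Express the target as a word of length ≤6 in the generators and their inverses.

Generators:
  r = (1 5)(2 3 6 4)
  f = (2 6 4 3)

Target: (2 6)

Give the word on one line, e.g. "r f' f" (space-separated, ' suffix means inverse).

f' r f' r' f'

  after f': (2 3 4 6)
  after r: (1 5)(2 6 3)
  after f': (1 5)(4 6)
  after r': (2 4 3)
  after f': (2 6)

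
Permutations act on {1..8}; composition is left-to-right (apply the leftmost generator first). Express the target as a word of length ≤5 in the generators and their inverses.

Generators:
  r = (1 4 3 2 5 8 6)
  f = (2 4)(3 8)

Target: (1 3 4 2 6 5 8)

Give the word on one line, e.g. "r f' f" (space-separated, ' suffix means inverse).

f r' r' f

  after f: (2 4)(3 8)
  after r': (1 6 8 4 3 5 2)
  after r': (1 8)(2 6 5 3)
  after f: (1 3 4 2 6 5 8)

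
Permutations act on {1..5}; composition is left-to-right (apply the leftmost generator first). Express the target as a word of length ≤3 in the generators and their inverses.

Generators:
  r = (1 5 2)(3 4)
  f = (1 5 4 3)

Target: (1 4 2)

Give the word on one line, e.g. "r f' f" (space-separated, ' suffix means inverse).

f' r

  after f': (1 3 4 5)
  after r: (1 4 2)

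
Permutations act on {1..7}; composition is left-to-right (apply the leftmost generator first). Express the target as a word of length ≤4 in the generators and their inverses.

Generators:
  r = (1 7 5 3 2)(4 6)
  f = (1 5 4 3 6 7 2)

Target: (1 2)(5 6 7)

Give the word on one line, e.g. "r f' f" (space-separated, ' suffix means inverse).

f' r f'

  after f': (1 2 7 6 3 4 5)
  after r: (2 5 7 4 3 6)
  after f': (1 2)(5 6 7)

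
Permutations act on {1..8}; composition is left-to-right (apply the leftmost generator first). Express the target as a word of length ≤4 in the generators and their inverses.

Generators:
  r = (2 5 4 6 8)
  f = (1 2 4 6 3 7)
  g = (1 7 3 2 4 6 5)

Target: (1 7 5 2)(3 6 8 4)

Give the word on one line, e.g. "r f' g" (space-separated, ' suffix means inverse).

  after f': (1 7 3 6 4 2)
  after g: (1 3 5)(2 7)
  after r: (1 3 4 6 8 2 7 5)
  after f: (1 7 5 2)(3 6 8 4)

f' g r f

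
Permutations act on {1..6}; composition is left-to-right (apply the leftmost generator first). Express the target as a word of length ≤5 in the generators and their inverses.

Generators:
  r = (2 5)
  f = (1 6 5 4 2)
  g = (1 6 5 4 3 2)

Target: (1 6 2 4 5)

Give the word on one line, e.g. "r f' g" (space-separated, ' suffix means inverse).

  after r: (2 5)
  after f: (1 6 5)(2 4)
  after r': (1 6 2 4 5)

r f r'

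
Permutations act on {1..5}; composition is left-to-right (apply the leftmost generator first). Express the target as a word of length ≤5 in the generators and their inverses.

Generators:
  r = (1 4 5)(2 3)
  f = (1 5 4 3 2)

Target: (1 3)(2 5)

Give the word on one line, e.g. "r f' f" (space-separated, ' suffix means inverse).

  after r: (1 4 5)(2 3)
  after r: (1 5 4)
  after f: (1 4 5 3 2)
  after f: (1 3)(2 5)

r r f f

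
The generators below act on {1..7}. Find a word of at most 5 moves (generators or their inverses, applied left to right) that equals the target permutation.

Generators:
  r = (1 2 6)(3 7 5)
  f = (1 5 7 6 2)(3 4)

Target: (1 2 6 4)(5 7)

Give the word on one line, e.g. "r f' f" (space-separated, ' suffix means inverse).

  after f': (1 2 6 7 5)(3 4)
  after r': (3 4 5 6)
  after f': (1 2 6 4)(5 7)

f' r' f'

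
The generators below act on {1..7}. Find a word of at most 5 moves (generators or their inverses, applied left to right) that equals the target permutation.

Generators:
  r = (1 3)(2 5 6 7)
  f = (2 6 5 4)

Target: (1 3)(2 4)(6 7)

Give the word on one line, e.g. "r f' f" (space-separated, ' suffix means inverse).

r f' f' f'

  after r: (1 3)(2 5 6 7)
  after f': (1 3)(2 6 7 4 5)
  after f': (1 3)(4 6 7 5)
  after f': (1 3)(2 4)(6 7)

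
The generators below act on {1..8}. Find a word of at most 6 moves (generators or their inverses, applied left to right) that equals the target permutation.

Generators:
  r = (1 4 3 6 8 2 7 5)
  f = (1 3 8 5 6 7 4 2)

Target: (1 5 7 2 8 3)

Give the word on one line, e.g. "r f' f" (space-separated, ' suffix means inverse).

  after r': (1 5 7 2 8 6 3 4)
  after r': (1 7 8 3)(2 6 4 5)
  after f: (1 4 6 2 7 5)
  after r': (3 4)(6 8)
  after r': (1 5 7 2 8 3)

r' r' f r' r'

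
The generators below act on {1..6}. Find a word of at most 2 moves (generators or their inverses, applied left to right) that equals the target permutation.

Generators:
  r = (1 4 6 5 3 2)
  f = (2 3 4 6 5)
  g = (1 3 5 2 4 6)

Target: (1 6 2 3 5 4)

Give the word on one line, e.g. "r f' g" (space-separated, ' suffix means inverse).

  after f': (2 5 6 4 3)
  after g': (1 6 2 3 5 4)

f' g'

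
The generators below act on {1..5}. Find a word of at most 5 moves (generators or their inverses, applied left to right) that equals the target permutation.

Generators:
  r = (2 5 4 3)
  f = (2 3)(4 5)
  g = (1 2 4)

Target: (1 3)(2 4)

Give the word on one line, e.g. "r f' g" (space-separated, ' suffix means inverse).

r' g r'

  after r': (2 3 4 5)
  after g: (1 2 3)(4 5)
  after r': (1 3)(2 4)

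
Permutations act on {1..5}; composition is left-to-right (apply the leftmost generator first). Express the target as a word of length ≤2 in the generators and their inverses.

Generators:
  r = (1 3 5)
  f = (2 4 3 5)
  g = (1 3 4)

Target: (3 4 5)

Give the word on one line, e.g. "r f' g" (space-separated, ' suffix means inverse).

  after g: (1 3 4)
  after r': (3 4 5)

g r'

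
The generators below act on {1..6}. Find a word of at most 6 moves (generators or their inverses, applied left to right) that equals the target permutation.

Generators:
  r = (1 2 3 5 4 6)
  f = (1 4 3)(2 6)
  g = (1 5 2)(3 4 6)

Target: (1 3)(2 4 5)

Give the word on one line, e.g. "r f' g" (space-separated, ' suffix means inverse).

f r' g' f'

  after f: (1 4 3)(2 6)
  after r': (1 5 3 6)(2 4)
  after g': (2 3 4 5 6)
  after f': (1 3)(2 4 5)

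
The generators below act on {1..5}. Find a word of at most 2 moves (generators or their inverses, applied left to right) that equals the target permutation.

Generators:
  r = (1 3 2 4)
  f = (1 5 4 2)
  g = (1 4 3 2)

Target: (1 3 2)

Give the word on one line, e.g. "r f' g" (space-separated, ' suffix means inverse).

  after g': (1 2 3 4)
  after r': (1 3 2)

g' r'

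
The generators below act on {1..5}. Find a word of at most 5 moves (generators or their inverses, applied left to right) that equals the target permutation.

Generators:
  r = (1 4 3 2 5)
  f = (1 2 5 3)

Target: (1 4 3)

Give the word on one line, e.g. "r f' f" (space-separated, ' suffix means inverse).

  after f: (1 2 5 3)
  after f: (1 5)(2 3)
  after f: (1 3 5 2)
  after r': (1 4)(2 5 3)
  after f': (1 4 3)

f f f r' f'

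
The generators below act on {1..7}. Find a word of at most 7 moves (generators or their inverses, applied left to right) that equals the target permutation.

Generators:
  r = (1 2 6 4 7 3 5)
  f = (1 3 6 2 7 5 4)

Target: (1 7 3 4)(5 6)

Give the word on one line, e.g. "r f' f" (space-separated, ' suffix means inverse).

r' r' f r' f

  after r': (1 5 3 7 4 6 2)
  after r': (1 3 4 2 5 7 6)
  after f: (1 6 3)(2 4 7)
  after r': (1 2 6 7)(3 5)
  after f: (1 7 3 4)(5 6)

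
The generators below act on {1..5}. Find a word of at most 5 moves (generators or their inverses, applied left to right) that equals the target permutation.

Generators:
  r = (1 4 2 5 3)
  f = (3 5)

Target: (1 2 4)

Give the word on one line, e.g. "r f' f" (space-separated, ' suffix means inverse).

  after r': (1 3 5 2 4)
  after f': (1 5 2 4)
  after r: (1 3)
  after f: (1 5 3)
  after r': (1 2 4)

r' f' r f r'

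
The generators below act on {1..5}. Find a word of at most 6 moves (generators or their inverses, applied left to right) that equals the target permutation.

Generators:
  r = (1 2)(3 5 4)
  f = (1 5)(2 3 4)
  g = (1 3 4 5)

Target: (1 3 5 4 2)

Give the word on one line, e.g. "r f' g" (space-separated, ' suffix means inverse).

  after r': (1 2)(3 4 5)
  after f: (1 3 2 5 4)
  after r': (1 4 2 3)
  after g': (1 3 5 4 2)

r' f r' g'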